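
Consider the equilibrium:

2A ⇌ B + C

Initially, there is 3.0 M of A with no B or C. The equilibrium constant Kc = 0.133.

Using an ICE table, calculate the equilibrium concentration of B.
[B] = 0.633 M

ICE: [A] = 3.0 − 2x, [B] = [C] = x.
Kc = x²/(3.0 − 2x)² = 0.133 ⇒ √Kc = x/(3.0 − 2x).
x = √0.133·3.0/(1 + 2√0.133) = 0.36469·3.0/1.7294 = 0.63264.
[B] = x = 0.633 M.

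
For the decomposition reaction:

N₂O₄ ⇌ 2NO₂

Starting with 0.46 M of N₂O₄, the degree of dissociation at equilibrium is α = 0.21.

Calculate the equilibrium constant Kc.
K_c = 0.1027

x = α·[A]₀ = 0.21 × 0.46 = 0.0966 M dissociated.
At eq: [N₂O₄] = 0.46 − 0.0966 = 0.3634 M; [NO₂] = 2x = 0.1932 M.
Kc = [NO₂]²/[N₂O₄] = (0.1932)²/0.3634 = 0.1027.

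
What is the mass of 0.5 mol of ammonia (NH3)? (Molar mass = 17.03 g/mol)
Mass = 0.5 mol × 17.03 g/mol = 8.515 g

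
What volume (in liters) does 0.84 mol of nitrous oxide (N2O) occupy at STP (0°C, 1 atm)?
At STP, 1 mol of gas occupies 22.4 L
Volume = 0.84 mol × 22.4 L/mol = 18.82 L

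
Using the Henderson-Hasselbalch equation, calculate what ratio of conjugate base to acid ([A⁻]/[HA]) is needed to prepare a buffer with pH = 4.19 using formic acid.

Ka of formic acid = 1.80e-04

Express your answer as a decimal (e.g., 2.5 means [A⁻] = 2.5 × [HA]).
[A⁻]/[HA] = 2.788

pKa = −log(1.80e-04) = 3.7447. pH = pKa + log([A⁻]/[HA]). 4.19 = 3.7447 + log(ratio). log(ratio) = 4.19 − 3.7447 = 0.4453. ratio = 10^(0.4453) = 2.788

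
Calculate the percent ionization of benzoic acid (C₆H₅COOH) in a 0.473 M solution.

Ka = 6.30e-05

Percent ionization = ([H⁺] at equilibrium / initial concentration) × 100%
Percent ionization = 1.15%

Let x = [H⁺]. Ka = x²/(C - x) ⇒ x² + (6.30e-05)x - (6.30e-05)(0.473) = 0. x = 5.4274e-03. Percent = (5.4274e-03/0.473) × 100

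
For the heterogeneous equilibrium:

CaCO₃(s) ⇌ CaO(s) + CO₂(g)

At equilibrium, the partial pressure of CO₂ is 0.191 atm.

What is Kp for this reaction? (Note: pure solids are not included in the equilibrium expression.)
K_p = 0.191

Solids (CaCO₃, CaO) have activity 1 and are excluded.
Kp = P(CO₂) = 0.191.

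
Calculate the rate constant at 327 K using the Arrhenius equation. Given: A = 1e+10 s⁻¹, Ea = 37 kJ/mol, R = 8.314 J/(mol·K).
1.23e+04 s⁻¹

k = A·exp(-Ea/(R·T)) = 1e+10·exp(-37000/(8.314·327)) = 1e+10·exp(-13.6096) = 1e+10·1.2287e-06 = 1.23e+04 s⁻¹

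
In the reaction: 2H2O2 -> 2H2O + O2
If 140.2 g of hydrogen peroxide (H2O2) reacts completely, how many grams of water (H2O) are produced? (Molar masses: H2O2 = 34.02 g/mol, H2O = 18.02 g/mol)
Moles of H2O2 = 140.2 g ÷ 34.02 g/mol = 4.12111 mol
Mole ratio: 2 mol H2O / 2 mol H2O2
Moles of H2O = 4.12111 × (2/2) = 4.12111 mol
Mass of H2O = 4.12111 mol × 18.02 g/mol = 74.26 g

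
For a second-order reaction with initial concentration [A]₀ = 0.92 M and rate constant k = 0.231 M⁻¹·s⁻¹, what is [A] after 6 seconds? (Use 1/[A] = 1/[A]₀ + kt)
0.4044 M

1/[A] = 1/[A]₀ + k·t = 1/0.92 + (0.231)·(6) = 1.0870 + 1.3860 = 2.4730
[A] = 1/2.4730 = 0.4044 M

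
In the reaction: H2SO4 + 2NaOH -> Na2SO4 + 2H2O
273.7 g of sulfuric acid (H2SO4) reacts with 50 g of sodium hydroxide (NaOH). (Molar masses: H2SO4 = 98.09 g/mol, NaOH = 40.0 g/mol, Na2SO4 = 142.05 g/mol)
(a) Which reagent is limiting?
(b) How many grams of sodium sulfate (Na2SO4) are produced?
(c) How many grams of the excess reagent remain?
(a) NaOH, (b) 88.78 g, (c) 212.4 g

Moles of H2SO4 = 273.7 g ÷ 98.09 g/mol = 2.79029 mol
Moles of NaOH = 50 g ÷ 40.0 g/mol = 1.25 mol
Moles ÷ coefficient: H2SO4: 2.79029/1 = 2.79, NaOH: 1.25/2 = 0.625
(a) NaOH has the smaller value, so NaOH is the limiting reagent.
(b) Moles of Na2SO4 = 1.25 mol NaOH × (1/2) = 0.625 mol; mass = 0.625 mol × 142.05 g/mol = 88.78 g
(c) H2SO4 consumed = 1.25 × (1/2) = 0.625 mol; remaining = 2.79029 − 0.625 = 2.16529 mol; mass = 2.16529 mol × 98.09 g/mol = 212.4 g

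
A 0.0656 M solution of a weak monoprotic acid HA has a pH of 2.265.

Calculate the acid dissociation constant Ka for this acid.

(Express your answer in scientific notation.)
K_a = 4.90e-04

[H⁺] = 10^(−pH) = 10^(−2.265) = 5.433e-03 M. For HA ⇌ H⁺ + A⁻, Ka = x²/(C − x) = (5.433e-03)²/(0.0656 − 5.433e-03) = 4.90e-04.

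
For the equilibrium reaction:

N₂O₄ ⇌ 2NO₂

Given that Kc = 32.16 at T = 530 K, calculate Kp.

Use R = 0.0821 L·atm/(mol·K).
K_p = 1.40e+03

Δn = (moles gaseous products) − (moles gaseous reactants) = 1
T = 530 K; RT = 0.0821 × 530 = 43.513
Kp = Kc·(RT)^Δn = 32.16 × (43.513)^1 = 32.16 × 43.513 = 1.40e+03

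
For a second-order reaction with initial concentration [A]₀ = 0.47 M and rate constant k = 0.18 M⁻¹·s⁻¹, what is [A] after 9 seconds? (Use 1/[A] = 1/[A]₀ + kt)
0.2668 M

1/[A] = 1/[A]₀ + k·t = 1/0.47 + (0.18)·(9) = 2.1277 + 1.6200 = 3.7477
[A] = 1/3.7477 = 0.2668 M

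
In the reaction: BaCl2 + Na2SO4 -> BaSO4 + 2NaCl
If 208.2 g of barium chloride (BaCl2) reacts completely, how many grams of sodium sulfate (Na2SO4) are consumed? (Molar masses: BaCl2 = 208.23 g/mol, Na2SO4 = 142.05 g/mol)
Moles of BaCl2 = 208.2 g ÷ 208.23 g/mol = 0.999856 mol
Mole ratio: 1 mol Na2SO4 / 1 mol BaCl2
Moles of Na2SO4 = 0.999856 × (1/1) = 0.999856 mol
Mass of Na2SO4 = 0.999856 mol × 142.05 g/mol = 142 g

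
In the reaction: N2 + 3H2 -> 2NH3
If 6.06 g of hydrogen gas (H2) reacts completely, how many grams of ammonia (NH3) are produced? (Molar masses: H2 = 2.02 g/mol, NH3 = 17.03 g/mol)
Moles of H2 = 6.06 g ÷ 2.02 g/mol = 3 mol
Mole ratio: 2 mol NH3 / 3 mol H2
Moles of NH3 = 3 × (2/3) = 2 mol
Mass of NH3 = 2 mol × 17.03 g/mol = 34.06 g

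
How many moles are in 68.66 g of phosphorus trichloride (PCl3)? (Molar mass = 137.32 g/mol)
Moles = 68.66 g ÷ 137.32 g/mol = 0.5 mol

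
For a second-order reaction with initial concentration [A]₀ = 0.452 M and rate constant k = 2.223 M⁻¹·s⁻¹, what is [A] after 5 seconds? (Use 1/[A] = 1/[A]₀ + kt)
0.0750 M

1/[A] = 1/[A]₀ + k·t = 1/0.452 + (2.223)·(5) = 2.2124 + 11.1150 = 13.3274
[A] = 1/13.3274 = 0.0750 M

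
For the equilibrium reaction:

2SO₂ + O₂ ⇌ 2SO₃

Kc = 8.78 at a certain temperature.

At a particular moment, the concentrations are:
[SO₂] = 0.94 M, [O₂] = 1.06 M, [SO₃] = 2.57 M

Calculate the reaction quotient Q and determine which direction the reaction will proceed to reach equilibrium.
Q = 7.052, Q < K, reaction proceeds forward (toward products)

Q = ([SO₃]^2) / ([SO₂]^2 × [O₂])
  = ((2.57)^2) / ((0.94)^2·(1.06)) = 6.6049/0.93662 = 7.052
Since Q = 7.052 < Kc = 8.78, the reaction proceeds forward (toward products) to reach equilibrium.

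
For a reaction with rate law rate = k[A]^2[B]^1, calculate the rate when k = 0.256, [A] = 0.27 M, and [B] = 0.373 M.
0.006961 M/s

rate = k·[A]^2·[B]^1 = 0.256·(0.27)^2·(0.373)^1 = 0.256·0.0729·0.373 = 0.006961 M/s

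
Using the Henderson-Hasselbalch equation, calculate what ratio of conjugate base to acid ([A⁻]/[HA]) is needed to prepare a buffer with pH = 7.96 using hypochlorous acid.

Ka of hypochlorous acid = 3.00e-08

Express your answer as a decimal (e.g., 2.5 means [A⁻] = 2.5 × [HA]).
[A⁻]/[HA] = 2.736

pKa = −log(3.00e-08) = 7.5229. pH = pKa + log([A⁻]/[HA]). 7.96 = 7.5229 + log(ratio). log(ratio) = 7.96 − 7.5229 = 0.4371. ratio = 10^(0.4371) = 2.736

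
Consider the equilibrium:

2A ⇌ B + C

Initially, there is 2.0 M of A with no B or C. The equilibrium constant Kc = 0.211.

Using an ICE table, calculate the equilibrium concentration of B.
[B] = 0.479 M

ICE: [A] = 2.0 − 2x, [B] = [C] = x.
Kc = x²/(2.0 − 2x)² = 0.211 ⇒ √Kc = x/(2.0 − 2x).
x = √0.211·2.0/(1 + 2√0.211) = 0.45935·2.0/1.9187 = 0.47881.
[B] = x = 0.479 M.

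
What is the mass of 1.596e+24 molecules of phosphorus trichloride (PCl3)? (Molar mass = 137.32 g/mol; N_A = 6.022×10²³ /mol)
Moles = 1.596e+24 ÷ 6.022×10²³ = 2.65028 mol
Mass = 2.65028 mol × 137.32 g/mol = 363.9 g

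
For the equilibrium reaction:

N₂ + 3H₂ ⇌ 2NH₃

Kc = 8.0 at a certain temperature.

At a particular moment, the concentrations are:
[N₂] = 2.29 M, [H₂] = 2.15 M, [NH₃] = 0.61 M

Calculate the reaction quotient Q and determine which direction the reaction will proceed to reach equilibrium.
Q = 0.016, Q < K, reaction proceeds forward (toward products)

Q = ([NH₃]^2) / ([N₂] × [H₂]^3)
  = ((0.61)^2) / ((2.29)·(2.15)^3) = 0.3721/22.759 = 0.01635
Since Q = 0.01635 < Kc = 8.0, the reaction proceeds forward (toward products) to reach equilibrium.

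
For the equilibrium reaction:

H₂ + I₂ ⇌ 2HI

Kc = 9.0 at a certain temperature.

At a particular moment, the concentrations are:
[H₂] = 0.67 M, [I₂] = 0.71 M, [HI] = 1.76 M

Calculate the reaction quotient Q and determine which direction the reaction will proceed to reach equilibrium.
Q = 6.512, Q < K, reaction proceeds forward (toward products)

Q = ([HI]^2) / ([H₂] × [I₂])
  = ((1.76)^2) / ((0.67)·(0.71)) = 3.0976/0.4757 = 6.512
Since Q = 6.512 < Kc = 9.0, the reaction proceeds forward (toward products) to reach equilibrium.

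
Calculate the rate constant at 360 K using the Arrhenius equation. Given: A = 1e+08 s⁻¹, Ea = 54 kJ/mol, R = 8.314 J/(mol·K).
1.46e+00 s⁻¹

k = A·exp(-Ea/(R·T)) = 1e+08·exp(-54000/(8.314·360)) = 1e+08·exp(-18.0419) = 1e+08·1.4606e-08 = 1.46e+00 s⁻¹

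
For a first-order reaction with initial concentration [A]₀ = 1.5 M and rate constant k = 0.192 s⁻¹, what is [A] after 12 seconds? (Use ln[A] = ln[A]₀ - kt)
0.1498 M

ln[A] = ln[A]₀ - k·t = ln(1.5) - (0.192)·(12) = 0.4055 - 2.3040 = -1.8985
[A] = e^(-1.8985) = 0.1498 M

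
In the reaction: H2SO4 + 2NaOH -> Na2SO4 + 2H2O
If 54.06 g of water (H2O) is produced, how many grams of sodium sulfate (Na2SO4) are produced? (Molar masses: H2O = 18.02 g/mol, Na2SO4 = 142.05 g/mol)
Moles of H2O = 54.06 g ÷ 18.02 g/mol = 3 mol
Mole ratio: 1 mol Na2SO4 / 2 mol H2O
Moles of Na2SO4 = 3 × (1/2) = 1.5 mol
Mass of Na2SO4 = 1.5 mol × 142.05 g/mol = 213.1 g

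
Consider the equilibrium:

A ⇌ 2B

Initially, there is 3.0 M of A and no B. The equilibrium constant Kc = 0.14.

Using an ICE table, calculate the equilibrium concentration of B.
[B] = 0.614 M

ICE: [A] = 3.0 − x, [B] = 2x.
Kc = (2x)²/(3.0 − x) = 0.14 ⇒ 4x² + 0.14x − 0.42 = 0.
x = (−0.14 + √(0.14² + 4·4·0.42))/(2·4) = (−0.14 + √6.7396)/8 = 0.30701.
[B] = 2x = 0.614 M.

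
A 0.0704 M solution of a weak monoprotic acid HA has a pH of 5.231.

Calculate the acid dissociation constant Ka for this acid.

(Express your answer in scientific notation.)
K_a = 4.90e-10

[H⁺] = 10^(−pH) = 10^(−5.231) = 5.875e-06 M. For HA ⇌ H⁺ + A⁻, Ka = x²/(C − x) = (5.875e-06)²/(0.0704 − 5.875e-06) = 4.90e-10.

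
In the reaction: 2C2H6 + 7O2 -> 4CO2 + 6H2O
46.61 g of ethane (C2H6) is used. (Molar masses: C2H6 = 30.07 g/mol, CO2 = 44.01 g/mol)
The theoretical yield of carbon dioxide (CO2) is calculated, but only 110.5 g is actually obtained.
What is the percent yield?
Moles of C2H6 = 46.61 g ÷ 30.07 g/mol = 1.55005 mol
Mole ratio: 4 mol CO2 / 2 mol C2H6
Moles of CO2 = 1.55005 × (4/2) = 3.1001 mol
Theoretical yield = 3.1001 mol × 44.01 g/mol = 136.44 g
Actual yield = 110.5 g
Percent yield = (110.5 / 136.44) × 100% = 81.0%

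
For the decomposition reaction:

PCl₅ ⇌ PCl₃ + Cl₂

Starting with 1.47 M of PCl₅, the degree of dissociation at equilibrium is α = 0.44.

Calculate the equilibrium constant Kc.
K_c = 0.5082

x = α·[A]₀ = 0.44 × 1.47 = 0.6468 M dissociated.
At eq: [PCl₅] = 1.47 − 0.6468 = 0.8232 M; [PCl₃] = [Cl₂] = x = 0.6468 M.
Kc = [PCl₃][Cl₂]/[PCl₅] = (0.6468)²/0.8232 = 0.5082.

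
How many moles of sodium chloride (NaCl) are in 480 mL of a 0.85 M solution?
Moles = Molarity × Volume (L)
Moles = 0.85 M × 0.48 L = 0.408 mol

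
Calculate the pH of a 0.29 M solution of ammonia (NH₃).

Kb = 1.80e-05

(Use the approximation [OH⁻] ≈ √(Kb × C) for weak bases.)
pH = 11.36

[OH⁻] = √(Kb × C) = √(1.80e-05 × 0.29) = 2.2847e-03. pOH = 2.64, pH = 14 - pOH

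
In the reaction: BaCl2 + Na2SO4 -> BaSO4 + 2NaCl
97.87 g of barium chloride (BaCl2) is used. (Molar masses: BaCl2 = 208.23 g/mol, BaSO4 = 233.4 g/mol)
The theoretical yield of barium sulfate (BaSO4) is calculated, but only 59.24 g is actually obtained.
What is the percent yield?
Moles of BaCl2 = 97.87 g ÷ 208.23 g/mol = 0.470009 mol
Mole ratio: 1 mol BaSO4 / 1 mol BaCl2
Moles of BaSO4 = 0.470009 × (1/1) = 0.470009 mol
Theoretical yield = 0.470009 mol × 233.4 g/mol = 109.7 g
Actual yield = 59.24 g
Percent yield = (59.24 / 109.7) × 100% = 54.0%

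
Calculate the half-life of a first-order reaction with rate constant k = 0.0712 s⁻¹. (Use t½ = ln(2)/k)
9.74 s

t½ = ln(2)/k = 0.6931/0.0712 = 9.74 s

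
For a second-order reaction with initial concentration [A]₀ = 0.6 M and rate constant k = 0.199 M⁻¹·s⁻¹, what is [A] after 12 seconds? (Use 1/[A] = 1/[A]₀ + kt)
0.2466 M

1/[A] = 1/[A]₀ + k·t = 1/0.6 + (0.199)·(12) = 1.6667 + 2.3880 = 4.0547
[A] = 1/4.0547 = 0.2466 M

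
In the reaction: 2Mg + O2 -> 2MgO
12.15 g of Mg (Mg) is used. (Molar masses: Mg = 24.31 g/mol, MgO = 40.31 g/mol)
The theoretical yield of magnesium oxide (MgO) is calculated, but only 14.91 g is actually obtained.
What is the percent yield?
Moles of Mg = 12.15 g ÷ 24.31 g/mol = 0.499794 mol
Mole ratio: 2 mol MgO / 2 mol Mg
Moles of MgO = 0.499794 × (2/2) = 0.499794 mol
Theoretical yield = 0.499794 mol × 40.31 g/mol = 20.147 g
Actual yield = 14.91 g
Percent yield = (14.91 / 20.147) × 100% = 74.0%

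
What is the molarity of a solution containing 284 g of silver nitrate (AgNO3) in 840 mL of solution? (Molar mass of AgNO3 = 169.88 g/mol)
Moles of AgNO3 = 284 g ÷ 169.88 g/mol = 1.67177 mol
Volume = 840 mL = 0.84 L
Molarity = 1.67177 mol ÷ 0.84 L = 1.99 M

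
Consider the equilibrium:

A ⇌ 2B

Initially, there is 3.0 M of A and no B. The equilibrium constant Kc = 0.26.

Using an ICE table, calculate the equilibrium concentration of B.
[B] = 0.821 M

ICE: [A] = 3.0 − x, [B] = 2x.
Kc = (2x)²/(3.0 − x) = 0.26 ⇒ 4x² + 0.26x − 0.78 = 0.
x = (−0.26 + √(0.26² + 4·4·0.78))/(2·4) = (−0.26 + √12.548)/8 = 0.41028.
[B] = 2x = 0.821 M.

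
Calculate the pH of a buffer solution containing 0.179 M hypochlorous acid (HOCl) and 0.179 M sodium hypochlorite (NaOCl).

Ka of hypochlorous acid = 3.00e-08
pH = 7.52

pKa = -log(3.00e-08) = 7.52. pH = pKa + log([A⁻]/[HA]) = 7.52 + log(0.179/0.179)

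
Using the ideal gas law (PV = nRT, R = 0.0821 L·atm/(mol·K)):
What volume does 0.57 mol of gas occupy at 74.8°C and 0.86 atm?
T = 74.8°C + 273.15 = 347.95 K
V = nRT/P = (0.57 × 0.0821 × 347.95) / 0.86
V = 18.93 L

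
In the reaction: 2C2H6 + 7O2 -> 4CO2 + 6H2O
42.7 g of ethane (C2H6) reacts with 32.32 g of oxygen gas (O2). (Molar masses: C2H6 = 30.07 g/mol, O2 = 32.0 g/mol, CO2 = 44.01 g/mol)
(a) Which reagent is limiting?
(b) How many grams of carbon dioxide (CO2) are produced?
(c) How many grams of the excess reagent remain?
(a) O2, (b) 25.4 g, (c) 34.02 g

Moles of C2H6 = 42.7 g ÷ 30.07 g/mol = 1.42002 mol
Moles of O2 = 32.32 g ÷ 32.0 g/mol = 1.01 mol
Moles ÷ coefficient: C2H6: 1.42002/2 = 0.71, O2: 1.01/7 = 0.1443
(a) O2 has the smaller value, so O2 is the limiting reagent.
(b) Moles of CO2 = 1.01 mol O2 × (4/7) = 0.577143 mol; mass = 0.577143 mol × 44.01 g/mol = 25.4 g
(c) C2H6 consumed = 1.01 × (2/7) = 0.288571 mol; remaining = 1.42002 − 0.288571 = 1.13145 mol; mass = 1.13145 mol × 30.07 g/mol = 34.02 g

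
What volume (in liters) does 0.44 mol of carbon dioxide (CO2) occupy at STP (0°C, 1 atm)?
At STP, 1 mol of gas occupies 22.4 L
Volume = 0.44 mol × 22.4 L/mol = 9.86 L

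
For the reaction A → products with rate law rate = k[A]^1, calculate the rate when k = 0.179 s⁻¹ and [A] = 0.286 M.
0.05119 M/s

rate = k·[A]^1 = 0.179·(0.286)^1 = 0.179·0.286 = 0.05119 M/s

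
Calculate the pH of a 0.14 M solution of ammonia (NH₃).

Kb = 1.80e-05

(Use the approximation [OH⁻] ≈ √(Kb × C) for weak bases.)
pH = 11.20

[OH⁻] = √(Kb × C) = √(1.80e-05 × 0.14) = 1.5875e-03. pOH = 2.80, pH = 14 - pOH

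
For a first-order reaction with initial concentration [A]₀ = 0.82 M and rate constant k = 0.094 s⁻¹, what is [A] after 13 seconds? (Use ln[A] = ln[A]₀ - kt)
0.2416 M

ln[A] = ln[A]₀ - k·t = ln(0.82) - (0.094)·(13) = -0.1985 - 1.2220 = -1.4205
[A] = e^(-1.4205) = 0.2416 M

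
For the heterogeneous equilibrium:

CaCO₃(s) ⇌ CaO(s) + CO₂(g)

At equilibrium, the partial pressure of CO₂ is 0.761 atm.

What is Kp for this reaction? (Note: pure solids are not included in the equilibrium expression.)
K_p = 0.761

Solids (CaCO₃, CaO) have activity 1 and are excluded.
Kp = P(CO₂) = 0.761.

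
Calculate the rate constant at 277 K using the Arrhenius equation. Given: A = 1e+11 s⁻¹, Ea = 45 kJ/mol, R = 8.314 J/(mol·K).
3.27e+02 s⁻¹

k = A·exp(-Ea/(R·T)) = 1e+11·exp(-45000/(8.314·277)) = 1e+11·exp(-19.5399) = 1e+11·3.2653e-09 = 3.27e+02 s⁻¹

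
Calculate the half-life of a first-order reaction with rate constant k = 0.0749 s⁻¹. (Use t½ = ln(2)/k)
9.25 s

t½ = ln(2)/k = 0.6931/0.0749 = 9.25 s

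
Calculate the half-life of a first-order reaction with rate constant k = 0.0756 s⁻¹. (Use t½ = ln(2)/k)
9.17 s

t½ = ln(2)/k = 0.6931/0.0756 = 9.17 s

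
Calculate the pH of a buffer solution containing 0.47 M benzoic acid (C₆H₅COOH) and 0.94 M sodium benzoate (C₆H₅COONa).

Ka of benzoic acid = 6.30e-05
pH = 4.50

pKa = -log(6.30e-05) = 4.20. pH = pKa + log([A⁻]/[HA]) = 4.20 + log(0.94/0.47)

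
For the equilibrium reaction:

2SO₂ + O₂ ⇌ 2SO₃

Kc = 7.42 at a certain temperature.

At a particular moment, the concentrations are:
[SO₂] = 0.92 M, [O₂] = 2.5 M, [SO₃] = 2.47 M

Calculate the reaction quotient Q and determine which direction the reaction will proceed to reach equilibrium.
Q = 2.883, Q < K, reaction proceeds forward (toward products)

Q = ([SO₃]^2) / ([SO₂]^2 × [O₂])
  = ((2.47)^2) / ((0.92)^2·(2.5)) = 6.1009/2.116 = 2.883
Since Q = 2.883 < Kc = 7.42, the reaction proceeds forward (toward products) to reach equilibrium.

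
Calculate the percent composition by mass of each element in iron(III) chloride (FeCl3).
Fe: 34.43%, Cl: 65.57%

Molar mass of FeCl3 = 162.2 g/mol
% Fe = (1 × 55.85) / 162.2 × 100% = 55.85 / 162.2 × 100% = 34.43%
% Cl = (3 × 35.45) / 162.2 × 100% = 106.35 / 162.2 × 100% = 65.57%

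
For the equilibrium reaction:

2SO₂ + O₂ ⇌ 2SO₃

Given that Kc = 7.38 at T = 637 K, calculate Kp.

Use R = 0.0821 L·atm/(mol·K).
K_p = 0.1411

Δn = (moles gaseous products) − (moles gaseous reactants) = -1
T = 637 K; RT = 0.0821 × 637 = 52.2977
Kp = Kc·(RT)^Δn = 7.38 × (52.2977)^-1 = 7.38 × 0.0191213 = 0.1411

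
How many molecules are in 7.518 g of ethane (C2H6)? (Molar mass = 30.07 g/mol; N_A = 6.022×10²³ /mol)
Moles = 7.518 g ÷ 30.07 g/mol = 0.250017 mol
Molecules = 0.250017 mol × 6.022×10²³ /mol = 1.506e+23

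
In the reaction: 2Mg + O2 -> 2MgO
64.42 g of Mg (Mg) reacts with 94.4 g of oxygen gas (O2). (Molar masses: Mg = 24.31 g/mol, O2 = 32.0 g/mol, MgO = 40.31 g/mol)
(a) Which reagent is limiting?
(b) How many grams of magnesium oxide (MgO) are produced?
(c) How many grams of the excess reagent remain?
(a) Mg, (b) 106.8 g, (c) 52 g

Moles of Mg = 64.42 g ÷ 24.31 g/mol = 2.64994 mol
Moles of O2 = 94.4 g ÷ 32.0 g/mol = 2.95 mol
Moles ÷ coefficient: Mg: 2.64994/2 = 1.325, O2: 2.95/1 = 2.95
(a) Mg has the smaller value, so Mg is the limiting reagent.
(b) Moles of MgO = 2.64994 mol Mg × (2/2) = 2.64994 mol; mass = 2.64994 mol × 40.31 g/mol = 106.8 g
(c) O2 consumed = 2.64994 × (1/2) = 1.32497 mol; remaining = 2.95 − 1.32497 = 1.62503 mol; mass = 1.62503 mol × 32.0 g/mol = 52 g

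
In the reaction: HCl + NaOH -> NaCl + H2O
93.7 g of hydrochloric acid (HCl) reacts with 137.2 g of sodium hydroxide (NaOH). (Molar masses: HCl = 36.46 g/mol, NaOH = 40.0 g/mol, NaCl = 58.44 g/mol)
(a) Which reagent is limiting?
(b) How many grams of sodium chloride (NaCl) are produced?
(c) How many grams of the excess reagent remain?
(a) HCl, (b) 150.2 g, (c) 34.4 g

Moles of HCl = 93.7 g ÷ 36.46 g/mol = 2.56994 mol
Moles of NaOH = 137.2 g ÷ 40.0 g/mol = 3.43 mol
Moles ÷ coefficient: HCl: 2.56994/1 = 2.57, NaOH: 3.43/1 = 3.43
(a) HCl has the smaller value, so HCl is the limiting reagent.
(b) Moles of NaCl = 2.56994 mol HCl × (1/1) = 2.56994 mol; mass = 2.56994 mol × 58.44 g/mol = 150.2 g
(c) NaOH consumed = 2.56994 × (1/1) = 2.56994 mol; remaining = 3.43 − 2.56994 = 0.86006 mol; mass = 0.86006 mol × 40.0 g/mol = 34.4 g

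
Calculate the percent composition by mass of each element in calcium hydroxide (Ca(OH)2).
Ca: 54.09%, O: 43.18%, H: 2.72%

Molar mass of Ca(OH)2 = 74.1 g/mol
% Ca = (1 × 40.08) / 74.1 × 100% = 40.08 / 74.1 × 100% = 54.09%
% O = (2 × 16.0) / 74.1 × 100% = 32 / 74.1 × 100% = 43.18%
% H = (2 × 1.008) / 74.1 × 100% = 2.016 / 74.1 × 100% = 2.72%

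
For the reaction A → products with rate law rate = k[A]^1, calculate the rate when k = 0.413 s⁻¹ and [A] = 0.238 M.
0.09829 M/s

rate = k·[A]^1 = 0.413·(0.238)^1 = 0.413·0.238 = 0.09829 M/s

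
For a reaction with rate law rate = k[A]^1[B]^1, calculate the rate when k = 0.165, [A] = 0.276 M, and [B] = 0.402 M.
0.01831 M/s

rate = k·[A]^1·[B]^1 = 0.165·(0.276)^1·(0.402)^1 = 0.165·0.276·0.402 = 0.01831 M/s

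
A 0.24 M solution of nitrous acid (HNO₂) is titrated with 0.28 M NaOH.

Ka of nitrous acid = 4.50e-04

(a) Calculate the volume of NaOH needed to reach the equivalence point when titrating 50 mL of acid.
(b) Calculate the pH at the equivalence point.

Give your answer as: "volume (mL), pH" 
V = 42.9 mL, pH = 8.23

(a) At equivalence: moles acid = moles base.
moles acid = 0.24 × 0.05 = 0.012 mol; V_NaOH = 0.012/0.28 = 0.04286 L = 42.9 mL.
(b) At equivalence, all acid → conjugate base A⁻ at [A⁻] = 0.012/0.09286 = 0.1292 M.
Kb = Kw/Ka = 1.0e-14/4.50e-04 = 2.222e-11; [OH⁻] = √(Kb·[A⁻]) = 1.695e-06; pOH = 5.77; pH = 14 − pOH = 8.23.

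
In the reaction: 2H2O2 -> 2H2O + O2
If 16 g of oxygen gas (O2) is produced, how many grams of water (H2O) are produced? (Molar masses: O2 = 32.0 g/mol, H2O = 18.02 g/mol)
Moles of O2 = 16 g ÷ 32.0 g/mol = 0.5 mol
Mole ratio: 2 mol H2O / 1 mol O2
Moles of H2O = 0.5 × (2/1) = 1 mol
Mass of H2O = 1 mol × 18.02 g/mol = 18.02 g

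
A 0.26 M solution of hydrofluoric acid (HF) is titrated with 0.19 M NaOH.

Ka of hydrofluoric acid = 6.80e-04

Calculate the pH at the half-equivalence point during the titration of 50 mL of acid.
pH = pKa = 3.17

At the half-equivalence point, [HA] = [A⁻], so by Henderson–Hasselbalch pH = pKa + log(1) = pKa.
pKa = −log(6.80e-04) = 3.17.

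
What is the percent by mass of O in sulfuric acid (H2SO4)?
Mass of O in formula = 16.0 × 4 = 64 g/mol
Molar mass = 98.09 g/mol
% O = (64/98.09) × 100% = 65.25%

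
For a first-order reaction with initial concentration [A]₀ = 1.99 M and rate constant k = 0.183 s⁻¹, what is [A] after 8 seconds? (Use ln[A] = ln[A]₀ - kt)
0.4603 M

ln[A] = ln[A]₀ - k·t = ln(1.99) - (0.183)·(8) = 0.6881 - 1.4640 = -0.7759
[A] = e^(-0.7759) = 0.4603 M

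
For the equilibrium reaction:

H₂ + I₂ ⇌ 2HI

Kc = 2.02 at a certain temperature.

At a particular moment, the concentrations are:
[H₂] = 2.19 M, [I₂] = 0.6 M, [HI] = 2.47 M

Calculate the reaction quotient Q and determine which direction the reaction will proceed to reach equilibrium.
Q = 4.643, Q > K, reaction proceeds reverse (toward reactants)

Q = ([HI]^2) / ([H₂] × [I₂])
  = ((2.47)^2) / ((2.19)·(0.6)) = 6.1009/1.314 = 4.643
Since Q = 4.643 > Kc = 2.02, the reaction proceeds reverse (toward reactants) to reach equilibrium.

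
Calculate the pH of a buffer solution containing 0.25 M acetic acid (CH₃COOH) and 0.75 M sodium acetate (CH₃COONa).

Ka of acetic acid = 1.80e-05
pH = 5.22

pKa = -log(1.80e-05) = 4.74. pH = pKa + log([A⁻]/[HA]) = 4.74 + log(0.75/0.25)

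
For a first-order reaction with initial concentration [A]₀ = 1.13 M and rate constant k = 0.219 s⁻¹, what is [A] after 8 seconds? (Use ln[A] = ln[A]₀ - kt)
0.1960 M

ln[A] = ln[A]₀ - k·t = ln(1.13) - (0.219)·(8) = 0.1222 - 1.7520 = -1.6298
[A] = e^(-1.6298) = 0.1960 M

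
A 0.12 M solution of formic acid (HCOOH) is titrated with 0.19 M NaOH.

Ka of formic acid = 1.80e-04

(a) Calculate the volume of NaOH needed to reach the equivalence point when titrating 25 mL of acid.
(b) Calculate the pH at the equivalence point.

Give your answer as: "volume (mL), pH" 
V = 15.8 mL, pH = 8.31

(a) At equivalence: moles acid = moles base.
moles acid = 0.12 × 0.025 = 0.003 mol; V_NaOH = 0.003/0.19 = 0.01579 L = 15.8 mL.
(b) At equivalence, all acid → conjugate base A⁻ at [A⁻] = 0.003/0.04079 = 0.07355 M.
Kb = Kw/Ka = 1.0e-14/1.80e-04 = 5.556e-11; [OH⁻] = √(Kb·[A⁻]) = 2.021e-06; pOH = 5.69; pH = 14 − pOH = 8.31.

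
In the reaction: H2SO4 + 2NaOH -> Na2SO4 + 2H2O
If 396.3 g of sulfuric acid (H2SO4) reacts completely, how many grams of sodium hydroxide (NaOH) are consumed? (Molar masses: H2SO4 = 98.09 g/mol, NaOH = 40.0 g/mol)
Moles of H2SO4 = 396.3 g ÷ 98.09 g/mol = 4.04017 mol
Mole ratio: 2 mol NaOH / 1 mol H2SO4
Moles of NaOH = 4.04017 × (2/1) = 8.08033 mol
Mass of NaOH = 8.08033 mol × 40.0 g/mol = 323.2 g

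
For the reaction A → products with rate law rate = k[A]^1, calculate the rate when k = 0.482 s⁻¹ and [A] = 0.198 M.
0.09544 M/s

rate = k·[A]^1 = 0.482·(0.198)^1 = 0.482·0.198 = 0.09544 M/s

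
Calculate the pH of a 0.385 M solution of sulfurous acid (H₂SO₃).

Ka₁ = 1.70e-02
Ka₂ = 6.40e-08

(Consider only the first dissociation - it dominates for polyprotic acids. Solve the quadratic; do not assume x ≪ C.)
pH = 1.14

x² + Ka₁·x − Ka₁·C = 0 with Ka₁ = 1.70e-02, C = 0.385.
x = (−Ka₁ + √(Ka₁² + 4·Ka₁·C))/2 = 7.2846e-02 M, so pH = 1.14.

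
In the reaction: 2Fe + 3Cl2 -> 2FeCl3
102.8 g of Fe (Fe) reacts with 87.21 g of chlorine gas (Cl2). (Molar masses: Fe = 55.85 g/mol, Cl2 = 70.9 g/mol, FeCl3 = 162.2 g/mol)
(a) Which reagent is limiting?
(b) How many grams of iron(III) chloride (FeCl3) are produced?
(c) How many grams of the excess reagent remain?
(a) Cl2, (b) 133 g, (c) 57 g

Moles of Fe = 102.8 g ÷ 55.85 g/mol = 1.84064 mol
Moles of Cl2 = 87.21 g ÷ 70.9 g/mol = 1.23004 mol
Moles ÷ coefficient: Fe: 1.84064/2 = 0.9203, Cl2: 1.23004/3 = 0.41
(a) Cl2 has the smaller value, so Cl2 is the limiting reagent.
(b) Moles of FeCl3 = 1.23004 mol Cl2 × (2/3) = 0.820028 mol; mass = 0.820028 mol × 162.2 g/mol = 133 g
(c) Fe consumed = 1.23004 × (2/3) = 0.820028 mol; remaining = 1.84064 − 0.820028 = 1.02062 mol; mass = 1.02062 mol × 55.85 g/mol = 57 g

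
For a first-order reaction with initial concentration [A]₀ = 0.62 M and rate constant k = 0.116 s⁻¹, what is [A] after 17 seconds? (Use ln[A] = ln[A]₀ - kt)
0.0863 M

ln[A] = ln[A]₀ - k·t = ln(0.62) - (0.116)·(17) = -0.4780 - 1.9720 = -2.4500
[A] = e^(-2.4500) = 0.0863 M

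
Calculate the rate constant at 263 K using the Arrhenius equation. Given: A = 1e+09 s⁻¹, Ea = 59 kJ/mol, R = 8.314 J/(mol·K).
1.91e-03 s⁻¹

k = A·exp(-Ea/(R·T)) = 1e+09·exp(-59000/(8.314·263)) = 1e+09·exp(-26.9828) = 1e+09·1.9122e-12 = 1.91e-03 s⁻¹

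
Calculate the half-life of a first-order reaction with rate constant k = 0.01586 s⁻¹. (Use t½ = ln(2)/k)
43.70 s

t½ = ln(2)/k = 0.6931/0.01586 = 43.70 s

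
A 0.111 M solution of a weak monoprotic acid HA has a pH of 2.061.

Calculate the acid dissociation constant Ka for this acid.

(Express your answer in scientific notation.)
K_a = 7.38e-04

[H⁺] = 10^(−pH) = 10^(−2.061) = 8.690e-03 M. For HA ⇌ H⁺ + A⁻, Ka = x²/(C − x) = (8.690e-03)²/(0.111 − 8.690e-03) = 7.38e-04.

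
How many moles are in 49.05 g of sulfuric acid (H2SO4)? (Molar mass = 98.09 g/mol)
Moles = 49.05 g ÷ 98.09 g/mol = 0.5001 mol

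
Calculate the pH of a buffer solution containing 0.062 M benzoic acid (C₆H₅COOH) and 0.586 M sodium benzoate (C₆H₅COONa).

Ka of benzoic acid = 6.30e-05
pH = 5.18

pKa = -log(6.30e-05) = 4.20. pH = pKa + log([A⁻]/[HA]) = 4.20 + log(0.586/0.062)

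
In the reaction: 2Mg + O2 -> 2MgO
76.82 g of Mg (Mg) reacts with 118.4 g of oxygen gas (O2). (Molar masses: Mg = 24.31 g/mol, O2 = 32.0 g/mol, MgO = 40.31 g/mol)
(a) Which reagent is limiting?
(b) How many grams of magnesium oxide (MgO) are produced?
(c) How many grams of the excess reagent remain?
(a) Mg, (b) 127.4 g, (c) 67.84 g

Moles of Mg = 76.82 g ÷ 24.31 g/mol = 3.16002 mol
Moles of O2 = 118.4 g ÷ 32.0 g/mol = 3.7 mol
Moles ÷ coefficient: Mg: 3.16002/2 = 1.58, O2: 3.7/1 = 3.7
(a) Mg has the smaller value, so Mg is the limiting reagent.
(b) Moles of MgO = 3.16002 mol Mg × (2/2) = 3.16002 mol; mass = 3.16002 mol × 40.31 g/mol = 127.4 g
(c) O2 consumed = 3.16002 × (1/2) = 1.58001 mol; remaining = 3.7 − 1.58001 = 2.11999 mol; mass = 2.11999 mol × 32.0 g/mol = 67.84 g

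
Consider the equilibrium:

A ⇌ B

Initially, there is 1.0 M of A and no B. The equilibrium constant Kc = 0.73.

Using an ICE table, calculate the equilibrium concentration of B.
[B] = 0.422 M

ICE: [A] = 1.0 − x, [B] = x.
Kc = x/(1.0 − x) = 0.73 ⇒ x = 0.73·1.0/(1 + 0.73) = 0.73/1.73 = 0.422.
[B] = x = 0.422 M.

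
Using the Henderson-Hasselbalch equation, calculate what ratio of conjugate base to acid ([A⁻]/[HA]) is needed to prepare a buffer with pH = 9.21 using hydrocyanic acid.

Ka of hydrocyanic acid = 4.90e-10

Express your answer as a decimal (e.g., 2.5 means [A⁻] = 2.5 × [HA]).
[A⁻]/[HA] = 0.795

pKa = −log(4.90e-10) = 9.3098. pH = pKa + log([A⁻]/[HA]). 9.21 = 9.3098 + log(ratio). log(ratio) = 9.21 − 9.3098 = -0.0998. ratio = 10^(-0.0998) = 0.795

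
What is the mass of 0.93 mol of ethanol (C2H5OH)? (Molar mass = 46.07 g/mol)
Mass = 0.93 mol × 46.07 g/mol = 42.85 g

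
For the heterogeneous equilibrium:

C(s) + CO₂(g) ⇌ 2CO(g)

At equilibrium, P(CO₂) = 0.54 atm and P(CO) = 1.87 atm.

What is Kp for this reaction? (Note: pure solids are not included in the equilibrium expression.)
K_p = 6.476

Solid C is excluded.
Kp = P(CO)²/P(CO₂) = (1.87)²/0.54 = 3.497/0.54 = 6.476.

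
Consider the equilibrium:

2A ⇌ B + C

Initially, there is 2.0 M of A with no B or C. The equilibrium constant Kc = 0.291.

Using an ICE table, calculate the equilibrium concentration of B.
[B] = 0.519 M

ICE: [A] = 2.0 − 2x, [B] = [C] = x.
Kc = x²/(2.0 − 2x)² = 0.291 ⇒ √Kc = x/(2.0 − 2x).
x = √0.291·2.0/(1 + 2√0.291) = 0.53944·2.0/2.0789 = 0.51897.
[B] = x = 0.519 M.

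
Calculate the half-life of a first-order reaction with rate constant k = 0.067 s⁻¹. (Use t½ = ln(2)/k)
10.35 s

t½ = ln(2)/k = 0.6931/0.067 = 10.35 s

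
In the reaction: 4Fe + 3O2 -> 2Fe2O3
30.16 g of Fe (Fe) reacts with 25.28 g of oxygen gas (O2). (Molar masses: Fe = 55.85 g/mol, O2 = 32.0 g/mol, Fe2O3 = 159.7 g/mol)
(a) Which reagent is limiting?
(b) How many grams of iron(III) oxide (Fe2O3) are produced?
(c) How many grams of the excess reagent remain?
(a) Fe, (b) 43.12 g, (c) 12.32 g

Moles of Fe = 30.16 g ÷ 55.85 g/mol = 0.540018 mol
Moles of O2 = 25.28 g ÷ 32.0 g/mol = 0.79 mol
Moles ÷ coefficient: Fe: 0.540018/4 = 0.135, O2: 0.79/3 = 0.2633
(a) Fe has the smaller value, so Fe is the limiting reagent.
(b) Moles of Fe2O3 = 0.540018 mol Fe × (2/4) = 0.270009 mol; mass = 0.270009 mol × 159.7 g/mol = 43.12 g
(c) O2 consumed = 0.540018 × (3/4) = 0.405013 mol; remaining = 0.79 − 0.405013 = 0.384987 mol; mass = 0.384987 mol × 32.0 g/mol = 12.32 g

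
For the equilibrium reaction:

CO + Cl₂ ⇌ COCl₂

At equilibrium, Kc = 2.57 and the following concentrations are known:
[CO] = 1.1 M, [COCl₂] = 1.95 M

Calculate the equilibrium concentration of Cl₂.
[Cl₂] = 0.6898 M

Kc = ([COCl₂]) / ([CO] × [Cl₂]) = 2.57
[Cl₂]^1 = (product terms)/(Kc · other reactant terms) = 1.95 / (2.57 · 1.1) = 0.68978
[Cl₂] = 0.6898 M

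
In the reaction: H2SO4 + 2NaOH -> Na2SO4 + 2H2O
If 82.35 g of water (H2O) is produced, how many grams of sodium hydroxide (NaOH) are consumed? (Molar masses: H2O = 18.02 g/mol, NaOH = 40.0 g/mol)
Moles of H2O = 82.35 g ÷ 18.02 g/mol = 4.56992 mol
Mole ratio: 2 mol NaOH / 2 mol H2O
Moles of NaOH = 4.56992 × (2/2) = 4.56992 mol
Mass of NaOH = 4.56992 mol × 40.0 g/mol = 182.8 g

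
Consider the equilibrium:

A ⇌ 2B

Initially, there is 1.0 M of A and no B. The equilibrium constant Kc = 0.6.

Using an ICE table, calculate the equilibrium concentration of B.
[B] = 0.639 M

ICE: [A] = 1.0 − x, [B] = 2x.
Kc = (2x)²/(1.0 − x) = 0.6 ⇒ 4x² + 0.6x − 0.6 = 0.
x = (−0.6 + √(0.6² + 4·4·0.6))/(2·4) = (−0.6 + √9.96)/8 = 0.31949.
[B] = 2x = 0.639 M.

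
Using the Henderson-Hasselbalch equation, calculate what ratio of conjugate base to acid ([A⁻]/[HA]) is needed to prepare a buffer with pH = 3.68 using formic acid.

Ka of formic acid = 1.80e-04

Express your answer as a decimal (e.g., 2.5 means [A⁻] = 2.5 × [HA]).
[A⁻]/[HA] = 0.862

pKa = −log(1.80e-04) = 3.7447. pH = pKa + log([A⁻]/[HA]). 3.68 = 3.7447 + log(ratio). log(ratio) = 3.68 − 3.7447 = -0.0647. ratio = 10^(-0.0647) = 0.862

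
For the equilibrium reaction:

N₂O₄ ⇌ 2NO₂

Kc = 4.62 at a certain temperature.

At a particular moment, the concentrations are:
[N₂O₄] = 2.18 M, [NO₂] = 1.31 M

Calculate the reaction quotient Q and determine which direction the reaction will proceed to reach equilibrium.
Q = 0.787, Q < K, reaction proceeds forward (toward products)

Q = ([NO₂]^2) / ([N₂O₄])
  = ((1.31)^2) / ((2.18)) = 1.7161/2.18 = 0.7872
Since Q = 0.7872 < Kc = 4.62, the reaction proceeds forward (toward products) to reach equilibrium.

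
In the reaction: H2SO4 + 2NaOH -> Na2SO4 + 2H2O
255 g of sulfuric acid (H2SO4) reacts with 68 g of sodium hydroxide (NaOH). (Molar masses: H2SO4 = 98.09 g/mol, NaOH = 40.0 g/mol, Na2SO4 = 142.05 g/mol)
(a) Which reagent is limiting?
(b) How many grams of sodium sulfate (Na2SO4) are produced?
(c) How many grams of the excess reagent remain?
(a) NaOH, (b) 120.7 g, (c) 171.6 g

Moles of H2SO4 = 255 g ÷ 98.09 g/mol = 2.59965 mol
Moles of NaOH = 68 g ÷ 40.0 g/mol = 1.7 mol
Moles ÷ coefficient: H2SO4: 2.59965/1 = 2.6, NaOH: 1.7/2 = 0.85
(a) NaOH has the smaller value, so NaOH is the limiting reagent.
(b) Moles of Na2SO4 = 1.7 mol NaOH × (1/2) = 0.85 mol; mass = 0.85 mol × 142.05 g/mol = 120.7 g
(c) H2SO4 consumed = 1.7 × (1/2) = 0.85 mol; remaining = 2.59965 − 0.85 = 1.74965 mol; mass = 1.74965 mol × 98.09 g/mol = 171.6 g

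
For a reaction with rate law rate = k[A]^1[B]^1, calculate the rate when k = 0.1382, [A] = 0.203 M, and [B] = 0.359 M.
0.01007 M/s

rate = k·[A]^1·[B]^1 = 0.1382·(0.203)^1·(0.359)^1 = 0.1382·0.203·0.359 = 0.01007 M/s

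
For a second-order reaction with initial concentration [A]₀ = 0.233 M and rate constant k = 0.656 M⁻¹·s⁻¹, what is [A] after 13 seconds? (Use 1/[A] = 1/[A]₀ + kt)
0.0780 M

1/[A] = 1/[A]₀ + k·t = 1/0.233 + (0.656)·(13) = 4.2918 + 8.5280 = 12.8198
[A] = 1/12.8198 = 0.0780 M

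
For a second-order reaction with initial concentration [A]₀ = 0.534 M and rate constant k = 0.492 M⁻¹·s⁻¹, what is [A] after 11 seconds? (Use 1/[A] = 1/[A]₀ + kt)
0.1373 M

1/[A] = 1/[A]₀ + k·t = 1/0.534 + (0.492)·(11) = 1.8727 + 5.4120 = 7.2847
[A] = 1/7.2847 = 0.1373 M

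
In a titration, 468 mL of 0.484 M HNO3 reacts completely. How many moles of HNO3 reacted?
Moles = Molarity × Volume (L)
Moles = 0.484 M × 0.468 L = 0.2265 mol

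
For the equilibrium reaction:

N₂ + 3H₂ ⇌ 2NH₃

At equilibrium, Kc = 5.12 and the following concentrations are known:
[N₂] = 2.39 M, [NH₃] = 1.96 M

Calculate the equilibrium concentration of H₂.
[H₂] = 0.6796 M

Kc = ([NH₃]^2) / ([N₂] × [H₂]^3) = 5.12
[H₂]^3 = (product terms)/(Kc · other reactant terms) = 3.8416 / (5.12 · 2.39) = 0.31394
[H₂] = (0.31394)^(1/3) = 0.6796 M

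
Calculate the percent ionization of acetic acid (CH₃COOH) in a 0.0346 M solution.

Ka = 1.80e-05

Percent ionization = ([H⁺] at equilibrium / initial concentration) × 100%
Percent ionization = 2.25%

Let x = [H⁺]. Ka = x²/(C - x) ⇒ x² + (1.80e-05)x - (1.80e-05)(0.0346) = 0. x = 7.8023e-04. Percent = (7.8023e-04/0.0346) × 100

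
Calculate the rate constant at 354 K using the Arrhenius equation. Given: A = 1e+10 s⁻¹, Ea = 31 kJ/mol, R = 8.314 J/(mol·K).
2.66e+05 s⁻¹

k = A·exp(-Ea/(R·T)) = 1e+10·exp(-31000/(8.314·354)) = 1e+10·exp(-10.5329) = 1e+10·2.6645e-05 = 2.66e+05 s⁻¹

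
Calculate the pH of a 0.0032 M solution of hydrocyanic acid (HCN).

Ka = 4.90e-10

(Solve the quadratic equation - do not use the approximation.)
pH = 5.90

x² + Ka×x - Ka×C = 0. Using quadratic formula: [H⁺] = 1.2520e-06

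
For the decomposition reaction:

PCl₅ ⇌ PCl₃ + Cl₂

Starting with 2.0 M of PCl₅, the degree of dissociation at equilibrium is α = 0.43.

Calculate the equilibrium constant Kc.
K_c = 0.6488

x = α·[A]₀ = 0.43 × 2.0 = 0.86 M dissociated.
At eq: [PCl₅] = 2.0 − 0.86 = 1.14 M; [PCl₃] = [Cl₂] = x = 0.86 M.
Kc = [PCl₃][Cl₂]/[PCl₅] = (0.86)²/1.14 = 0.6488.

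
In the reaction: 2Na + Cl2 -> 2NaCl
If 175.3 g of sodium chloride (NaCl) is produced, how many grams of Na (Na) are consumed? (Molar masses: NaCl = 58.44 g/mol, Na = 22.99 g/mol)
Moles of NaCl = 175.3 g ÷ 58.44 g/mol = 2.99966 mol
Mole ratio: 2 mol Na / 2 mol NaCl
Moles of Na = 2.99966 × (2/2) = 2.99966 mol
Mass of Na = 2.99966 mol × 22.99 g/mol = 68.96 g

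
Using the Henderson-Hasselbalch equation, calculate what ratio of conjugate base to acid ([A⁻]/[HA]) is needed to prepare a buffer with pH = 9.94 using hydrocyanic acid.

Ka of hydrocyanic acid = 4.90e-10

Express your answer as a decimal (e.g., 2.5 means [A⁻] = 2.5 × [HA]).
[A⁻]/[HA] = 4.268

pKa = −log(4.90e-10) = 9.3098. pH = pKa + log([A⁻]/[HA]). 9.94 = 9.3098 + log(ratio). log(ratio) = 9.94 − 9.3098 = 0.6302. ratio = 10^(0.6302) = 4.268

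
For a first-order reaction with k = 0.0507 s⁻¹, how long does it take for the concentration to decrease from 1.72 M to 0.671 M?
18.57 s

From ln[A] = ln[A]₀ - k·t: t = ln([A]₀/[A])/k = ln(1.72/0.671)/0.0507 = ln(2.5633)/0.0507 = 0.9413/0.0507 = 18.57 s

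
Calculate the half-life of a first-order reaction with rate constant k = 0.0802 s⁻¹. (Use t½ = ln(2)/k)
8.64 s

t½ = ln(2)/k = 0.6931/0.0802 = 8.64 s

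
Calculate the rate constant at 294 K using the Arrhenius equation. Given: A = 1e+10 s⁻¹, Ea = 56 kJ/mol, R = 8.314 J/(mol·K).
1.12e+00 s⁻¹

k = A·exp(-Ea/(R·T)) = 1e+10·exp(-56000/(8.314·294)) = 1e+10·exp(-22.9103) = 1e+10·1.1225e-10 = 1.12e+00 s⁻¹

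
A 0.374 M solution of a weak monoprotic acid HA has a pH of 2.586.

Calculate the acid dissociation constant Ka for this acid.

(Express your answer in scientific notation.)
K_a = 1.81e-05

[H⁺] = 10^(−pH) = 10^(−2.586) = 2.594e-03 M. For HA ⇌ H⁺ + A⁻, Ka = x²/(C − x) = (2.594e-03)²/(0.374 − 2.594e-03) = 1.81e-05.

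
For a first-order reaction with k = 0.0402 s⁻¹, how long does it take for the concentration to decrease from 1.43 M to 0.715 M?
17.24 s

From ln[A] = ln[A]₀ - k·t: t = ln([A]₀/[A])/k = ln(1.43/0.715)/0.0402 = ln(2.0000)/0.0402 = 0.6931/0.0402 = 17.24 s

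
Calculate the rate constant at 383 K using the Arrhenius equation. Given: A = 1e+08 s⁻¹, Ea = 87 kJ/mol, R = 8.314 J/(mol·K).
1.36e-04 s⁻¹

k = A·exp(-Ea/(R·T)) = 1e+08·exp(-87000/(8.314·383)) = 1e+08·exp(-27.3219) = 1e+08·1.3623e-12 = 1.36e-04 s⁻¹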